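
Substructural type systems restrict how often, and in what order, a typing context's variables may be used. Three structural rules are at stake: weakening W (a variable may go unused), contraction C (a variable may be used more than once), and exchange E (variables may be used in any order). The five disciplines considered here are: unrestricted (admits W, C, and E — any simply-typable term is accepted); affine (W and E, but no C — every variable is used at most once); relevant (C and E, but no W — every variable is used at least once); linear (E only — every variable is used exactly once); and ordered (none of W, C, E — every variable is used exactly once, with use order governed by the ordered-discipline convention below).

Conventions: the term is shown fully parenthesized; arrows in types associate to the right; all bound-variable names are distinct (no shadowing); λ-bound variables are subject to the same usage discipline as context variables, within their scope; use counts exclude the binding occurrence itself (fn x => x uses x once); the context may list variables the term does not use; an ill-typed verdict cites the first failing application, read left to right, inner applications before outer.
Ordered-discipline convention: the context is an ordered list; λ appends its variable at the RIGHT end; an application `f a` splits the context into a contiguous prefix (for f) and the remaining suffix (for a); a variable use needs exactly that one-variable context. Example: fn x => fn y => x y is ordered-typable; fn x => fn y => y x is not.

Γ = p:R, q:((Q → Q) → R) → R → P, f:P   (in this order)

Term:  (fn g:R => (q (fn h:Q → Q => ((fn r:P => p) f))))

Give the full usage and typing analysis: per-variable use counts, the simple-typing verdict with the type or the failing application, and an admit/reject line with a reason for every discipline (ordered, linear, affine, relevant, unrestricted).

variable uses: p: 1; q: 1; f: 1; g (λ-bound): 0; h (λ-bound): 0; r (λ-bound): 0
order of uses: q, p, f
typing: ✓ — R → R → P
ordered: ✗, g, h, r left unused
linear: ✗, g, h, r left unused
affine: ✓, none of p, q, f, g, h, r used more than once
relevant: ✗, g, h, r left unused
unrestricted: ✓, simply typable at R → R → P; W, C, E all held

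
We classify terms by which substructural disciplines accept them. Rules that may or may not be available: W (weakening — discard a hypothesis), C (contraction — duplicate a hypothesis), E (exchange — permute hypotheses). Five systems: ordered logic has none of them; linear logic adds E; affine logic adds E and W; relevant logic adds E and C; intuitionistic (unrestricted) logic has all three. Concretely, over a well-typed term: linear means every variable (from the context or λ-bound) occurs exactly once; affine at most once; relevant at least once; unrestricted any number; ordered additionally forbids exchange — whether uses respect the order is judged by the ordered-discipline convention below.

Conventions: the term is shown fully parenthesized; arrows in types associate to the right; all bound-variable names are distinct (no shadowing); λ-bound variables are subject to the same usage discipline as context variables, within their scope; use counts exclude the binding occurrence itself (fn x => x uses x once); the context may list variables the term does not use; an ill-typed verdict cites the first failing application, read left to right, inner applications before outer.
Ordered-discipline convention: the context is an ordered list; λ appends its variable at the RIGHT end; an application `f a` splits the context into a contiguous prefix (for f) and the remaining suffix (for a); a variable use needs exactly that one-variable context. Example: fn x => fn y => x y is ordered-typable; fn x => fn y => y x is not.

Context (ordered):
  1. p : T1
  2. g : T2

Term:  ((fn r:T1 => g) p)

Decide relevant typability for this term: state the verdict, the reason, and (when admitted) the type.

no — needs weakening: r unused
counts: p: 1; g: 1; r (bound): 0
uses in reading order: g, p
typing: well-typed — term : T2
all disciplines: ordered ✗ · linear ✗ · affine ✓ · relevant ✗ · unrestricted ✓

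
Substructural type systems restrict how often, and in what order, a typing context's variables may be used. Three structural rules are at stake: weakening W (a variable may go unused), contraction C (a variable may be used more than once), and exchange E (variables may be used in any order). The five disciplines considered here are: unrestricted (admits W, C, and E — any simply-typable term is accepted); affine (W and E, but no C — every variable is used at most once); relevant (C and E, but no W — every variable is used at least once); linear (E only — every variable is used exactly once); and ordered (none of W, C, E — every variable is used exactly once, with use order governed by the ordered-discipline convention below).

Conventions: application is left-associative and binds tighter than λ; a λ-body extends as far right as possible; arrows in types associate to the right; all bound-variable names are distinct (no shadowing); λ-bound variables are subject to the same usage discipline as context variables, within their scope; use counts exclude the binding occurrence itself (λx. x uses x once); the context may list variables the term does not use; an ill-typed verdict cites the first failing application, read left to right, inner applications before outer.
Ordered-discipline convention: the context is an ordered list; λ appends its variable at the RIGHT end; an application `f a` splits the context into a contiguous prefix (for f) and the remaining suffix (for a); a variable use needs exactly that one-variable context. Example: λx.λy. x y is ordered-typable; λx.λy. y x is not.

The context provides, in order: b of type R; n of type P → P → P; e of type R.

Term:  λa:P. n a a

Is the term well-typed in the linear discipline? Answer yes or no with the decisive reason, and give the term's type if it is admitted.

no — needs contraction — a ×2; unused: b, e — weakening required
counts: b: 0, n: 1, e: 0, a (bound): 2
uses in reading order: n, a, a
typing: well-typed at P → P
all disciplines: ordered ✗ | linear ✗ | affine ✗ | relevant ✗ | unrestricted ✓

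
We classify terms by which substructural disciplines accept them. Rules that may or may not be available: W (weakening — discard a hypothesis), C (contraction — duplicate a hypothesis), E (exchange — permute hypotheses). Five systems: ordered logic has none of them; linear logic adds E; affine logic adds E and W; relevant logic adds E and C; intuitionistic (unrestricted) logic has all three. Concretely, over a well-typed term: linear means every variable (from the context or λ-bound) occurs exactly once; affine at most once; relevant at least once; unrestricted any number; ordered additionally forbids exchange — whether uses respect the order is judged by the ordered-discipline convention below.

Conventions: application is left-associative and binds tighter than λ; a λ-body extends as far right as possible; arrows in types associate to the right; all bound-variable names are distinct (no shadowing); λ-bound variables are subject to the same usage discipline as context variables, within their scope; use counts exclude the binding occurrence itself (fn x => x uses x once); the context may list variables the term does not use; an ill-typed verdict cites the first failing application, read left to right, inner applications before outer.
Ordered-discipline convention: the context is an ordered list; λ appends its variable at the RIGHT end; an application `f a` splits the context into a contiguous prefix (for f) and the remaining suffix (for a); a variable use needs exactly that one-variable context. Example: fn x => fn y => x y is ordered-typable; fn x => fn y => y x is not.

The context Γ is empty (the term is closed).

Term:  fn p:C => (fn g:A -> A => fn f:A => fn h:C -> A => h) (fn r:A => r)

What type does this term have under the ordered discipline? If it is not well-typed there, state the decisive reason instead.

not well-typed under ordered — needs weakening: p, g, f unused
variable uses: p (bound) ×0; g (bound) ×0; f (bound) ×0; h (bound) ×1; r (bound) ×1
order of uses: h, r
typing: the term checks, with type C -> A -> (C -> A) -> C -> A
across the five disciplines: ordered ✗; linear ✗; affine ✓; relevant ✗; unrestricted ✓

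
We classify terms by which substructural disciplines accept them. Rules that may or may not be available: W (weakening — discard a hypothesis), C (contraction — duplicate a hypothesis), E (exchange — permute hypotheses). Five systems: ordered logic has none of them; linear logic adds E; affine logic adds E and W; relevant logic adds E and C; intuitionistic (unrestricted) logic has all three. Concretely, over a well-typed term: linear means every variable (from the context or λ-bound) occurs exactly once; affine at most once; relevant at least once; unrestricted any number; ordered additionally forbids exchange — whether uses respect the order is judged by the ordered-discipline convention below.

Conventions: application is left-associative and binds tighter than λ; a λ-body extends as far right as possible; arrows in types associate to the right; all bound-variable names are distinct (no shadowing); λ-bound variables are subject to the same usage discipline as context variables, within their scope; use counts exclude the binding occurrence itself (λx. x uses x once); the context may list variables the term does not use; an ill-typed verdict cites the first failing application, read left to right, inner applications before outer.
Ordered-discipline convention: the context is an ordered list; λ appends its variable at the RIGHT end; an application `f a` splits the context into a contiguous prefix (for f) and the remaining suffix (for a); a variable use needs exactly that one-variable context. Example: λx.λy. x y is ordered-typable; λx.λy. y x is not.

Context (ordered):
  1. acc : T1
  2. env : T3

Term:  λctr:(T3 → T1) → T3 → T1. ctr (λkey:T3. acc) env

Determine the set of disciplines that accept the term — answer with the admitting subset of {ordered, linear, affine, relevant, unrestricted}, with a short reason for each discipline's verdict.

accepted by: affine, unrestricted
counts: acc=1, env=1, ctr (bound)=1, key (bound)=0
use order (left to right): ctr, acc, env
typing: ✓ — ((T3 → T1) → T3 → T1) → T1
ordered: ✗, key never used (weakening)
linear: ✗, key never used (weakening)
affine: ✓, at most one use each (acc, env, ctr, key)
relevant: ✗, key never used (weakening)
unrestricted: ✓, type-checks (((T3 → T1) → T3 → T1) → T1) and nothing is barred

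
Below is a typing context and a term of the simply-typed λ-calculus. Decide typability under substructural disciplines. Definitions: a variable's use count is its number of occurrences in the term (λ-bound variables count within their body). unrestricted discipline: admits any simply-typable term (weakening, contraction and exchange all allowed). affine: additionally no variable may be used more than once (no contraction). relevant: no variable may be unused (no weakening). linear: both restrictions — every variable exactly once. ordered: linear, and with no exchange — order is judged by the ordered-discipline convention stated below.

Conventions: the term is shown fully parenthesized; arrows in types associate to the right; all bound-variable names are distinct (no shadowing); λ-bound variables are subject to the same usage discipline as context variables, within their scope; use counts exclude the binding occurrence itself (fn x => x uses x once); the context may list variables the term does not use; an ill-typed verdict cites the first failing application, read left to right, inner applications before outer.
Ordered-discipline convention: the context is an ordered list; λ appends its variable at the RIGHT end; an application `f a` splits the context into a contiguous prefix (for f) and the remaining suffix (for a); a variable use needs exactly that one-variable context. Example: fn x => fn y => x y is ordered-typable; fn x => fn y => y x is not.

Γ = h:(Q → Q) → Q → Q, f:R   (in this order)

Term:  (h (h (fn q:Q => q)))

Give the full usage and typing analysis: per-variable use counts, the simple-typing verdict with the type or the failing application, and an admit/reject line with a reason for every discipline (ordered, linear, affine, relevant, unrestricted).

use counts: h: 2, f: 0, q (bound): 1
uses in reading order: h, h, q
typing: well-typed — term : Q → Q
ordered: ✗ — uses contraction: h ×2; needs weakening: f unused
linear: ✗ — uses contraction: h ×2; needs weakening: f unused
affine: ✗ — uses contraction: h ×2
relevant: ✗ — needs weakening: f unused
unrestricted: ✓ — type-checks (Q → Q) and nothing is barred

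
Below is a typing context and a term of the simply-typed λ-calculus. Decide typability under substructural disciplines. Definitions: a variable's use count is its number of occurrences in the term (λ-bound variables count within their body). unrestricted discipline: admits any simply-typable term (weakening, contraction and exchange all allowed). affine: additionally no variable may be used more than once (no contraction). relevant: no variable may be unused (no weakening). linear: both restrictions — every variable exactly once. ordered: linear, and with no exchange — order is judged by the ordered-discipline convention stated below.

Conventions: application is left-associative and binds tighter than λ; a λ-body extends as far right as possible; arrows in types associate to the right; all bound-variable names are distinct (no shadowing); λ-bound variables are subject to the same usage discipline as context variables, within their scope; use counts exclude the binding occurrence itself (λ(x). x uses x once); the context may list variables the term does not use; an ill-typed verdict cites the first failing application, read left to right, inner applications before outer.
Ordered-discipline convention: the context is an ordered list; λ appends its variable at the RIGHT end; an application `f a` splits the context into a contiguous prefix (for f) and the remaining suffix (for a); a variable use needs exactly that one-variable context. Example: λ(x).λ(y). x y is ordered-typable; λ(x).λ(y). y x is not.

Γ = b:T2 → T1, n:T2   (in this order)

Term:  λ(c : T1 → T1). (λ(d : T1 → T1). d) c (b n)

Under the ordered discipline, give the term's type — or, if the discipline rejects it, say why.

not well-typed under ordered — no contiguous prefix/suffix split fits d, c, b, n
counts: b: 1×, n: 1×, c [bound]: 1×, d [bound]: 1×
use order (left to right): d, c, b, n
typing: well-typed at (T1 → T1) → T1
summary: ordered ✗, linear ✓, affine ✓, relevant ✓, unrestricted ✓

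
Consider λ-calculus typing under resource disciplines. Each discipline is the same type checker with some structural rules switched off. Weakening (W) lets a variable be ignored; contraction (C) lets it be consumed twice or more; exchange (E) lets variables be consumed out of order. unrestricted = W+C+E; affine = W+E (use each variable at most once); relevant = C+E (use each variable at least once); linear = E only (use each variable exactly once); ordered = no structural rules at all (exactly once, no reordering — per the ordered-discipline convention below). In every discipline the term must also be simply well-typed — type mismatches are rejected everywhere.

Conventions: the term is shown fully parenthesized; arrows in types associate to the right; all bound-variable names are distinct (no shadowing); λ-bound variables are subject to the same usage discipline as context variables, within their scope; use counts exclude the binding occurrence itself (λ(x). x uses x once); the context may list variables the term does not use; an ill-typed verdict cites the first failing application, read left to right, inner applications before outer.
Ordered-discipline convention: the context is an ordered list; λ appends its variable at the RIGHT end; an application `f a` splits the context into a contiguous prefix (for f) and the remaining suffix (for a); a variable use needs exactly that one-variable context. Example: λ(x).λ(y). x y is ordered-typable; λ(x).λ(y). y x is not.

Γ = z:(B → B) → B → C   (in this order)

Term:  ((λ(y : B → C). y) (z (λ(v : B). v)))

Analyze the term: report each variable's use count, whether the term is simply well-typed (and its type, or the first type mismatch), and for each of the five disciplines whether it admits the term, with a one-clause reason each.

counts: z: 1, y [bound]: 1, v [bound]: 1
order of uses: y, z, v
typing: well-typed — term : B → C
ordered ✓ (one use each (z, y, v); ordered split holds)
linear ✓ (single use per variable (z, y, v))
affine ✓ (at most one use each (z, y, v))
relevant ✓ (every one of z, y, v appears)
unrestricted ✓ (simply typable at B → C; W, C, E all held)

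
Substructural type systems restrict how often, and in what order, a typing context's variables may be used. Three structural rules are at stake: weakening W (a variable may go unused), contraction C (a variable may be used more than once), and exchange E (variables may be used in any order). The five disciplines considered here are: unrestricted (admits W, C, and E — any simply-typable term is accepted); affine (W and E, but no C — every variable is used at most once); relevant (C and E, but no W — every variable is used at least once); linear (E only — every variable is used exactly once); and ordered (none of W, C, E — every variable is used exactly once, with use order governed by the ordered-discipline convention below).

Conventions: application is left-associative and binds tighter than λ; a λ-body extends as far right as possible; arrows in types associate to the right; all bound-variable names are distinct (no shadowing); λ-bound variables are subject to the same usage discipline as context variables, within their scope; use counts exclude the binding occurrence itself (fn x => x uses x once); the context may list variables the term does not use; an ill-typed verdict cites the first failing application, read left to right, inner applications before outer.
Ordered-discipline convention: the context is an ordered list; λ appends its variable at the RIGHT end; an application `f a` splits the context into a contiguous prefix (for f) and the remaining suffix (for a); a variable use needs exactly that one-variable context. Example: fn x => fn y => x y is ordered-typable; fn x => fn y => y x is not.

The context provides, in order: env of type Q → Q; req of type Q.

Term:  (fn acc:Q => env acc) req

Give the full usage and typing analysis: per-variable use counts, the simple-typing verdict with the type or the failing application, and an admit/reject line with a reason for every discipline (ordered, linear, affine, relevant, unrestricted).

counts: env: 1×, req: 1×, acc [bound]: 1×
order of uses: env, acc, req
typing: the term checks, with type Q
ordered: ✓, env, req, acc: once each, no exchange needed
linear: ✓, each of env, req, acc used exactly once
affine: ✓, no duplicate uses among env, req, acc
relevant: ✓, every one of env, req, acc appears
unrestricted: ✓, typability at Q is all that's needed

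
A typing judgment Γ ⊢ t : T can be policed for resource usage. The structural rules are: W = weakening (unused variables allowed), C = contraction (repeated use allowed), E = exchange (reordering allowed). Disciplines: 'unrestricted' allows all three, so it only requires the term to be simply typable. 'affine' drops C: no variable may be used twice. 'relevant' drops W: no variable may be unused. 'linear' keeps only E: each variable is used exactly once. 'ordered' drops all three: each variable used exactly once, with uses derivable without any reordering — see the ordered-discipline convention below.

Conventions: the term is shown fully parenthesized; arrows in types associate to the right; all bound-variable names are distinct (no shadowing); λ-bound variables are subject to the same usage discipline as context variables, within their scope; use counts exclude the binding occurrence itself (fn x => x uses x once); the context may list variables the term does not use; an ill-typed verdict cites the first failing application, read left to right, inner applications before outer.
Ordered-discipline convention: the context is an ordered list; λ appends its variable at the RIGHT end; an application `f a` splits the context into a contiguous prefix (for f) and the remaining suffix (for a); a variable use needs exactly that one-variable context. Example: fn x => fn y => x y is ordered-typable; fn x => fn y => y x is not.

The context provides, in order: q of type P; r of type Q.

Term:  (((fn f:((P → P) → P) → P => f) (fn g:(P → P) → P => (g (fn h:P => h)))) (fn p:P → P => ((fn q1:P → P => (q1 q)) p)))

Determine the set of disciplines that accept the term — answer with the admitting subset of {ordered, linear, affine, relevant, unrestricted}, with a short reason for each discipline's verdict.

admitting disciplines: affine, unrestricted
use counts: q: 1, r: 0, f (λ-bound): 1, g (λ-bound): 1, h (λ-bound): 1, p (λ-bound): 1, q1 (λ-bound): 1
left-to-right use order: f, g, h, q1, q, p
typing: well-typed at P
ordered: ✗ — needs weakening: r unused
linear: ✗ — needs weakening: r unused
affine: ✓ — q, r, f, g, h, p, q1: no repeats, contraction unneeded
relevant: ✗ — needs weakening: r unused
unrestricted: ✓ — type-checks (P) and nothing is barred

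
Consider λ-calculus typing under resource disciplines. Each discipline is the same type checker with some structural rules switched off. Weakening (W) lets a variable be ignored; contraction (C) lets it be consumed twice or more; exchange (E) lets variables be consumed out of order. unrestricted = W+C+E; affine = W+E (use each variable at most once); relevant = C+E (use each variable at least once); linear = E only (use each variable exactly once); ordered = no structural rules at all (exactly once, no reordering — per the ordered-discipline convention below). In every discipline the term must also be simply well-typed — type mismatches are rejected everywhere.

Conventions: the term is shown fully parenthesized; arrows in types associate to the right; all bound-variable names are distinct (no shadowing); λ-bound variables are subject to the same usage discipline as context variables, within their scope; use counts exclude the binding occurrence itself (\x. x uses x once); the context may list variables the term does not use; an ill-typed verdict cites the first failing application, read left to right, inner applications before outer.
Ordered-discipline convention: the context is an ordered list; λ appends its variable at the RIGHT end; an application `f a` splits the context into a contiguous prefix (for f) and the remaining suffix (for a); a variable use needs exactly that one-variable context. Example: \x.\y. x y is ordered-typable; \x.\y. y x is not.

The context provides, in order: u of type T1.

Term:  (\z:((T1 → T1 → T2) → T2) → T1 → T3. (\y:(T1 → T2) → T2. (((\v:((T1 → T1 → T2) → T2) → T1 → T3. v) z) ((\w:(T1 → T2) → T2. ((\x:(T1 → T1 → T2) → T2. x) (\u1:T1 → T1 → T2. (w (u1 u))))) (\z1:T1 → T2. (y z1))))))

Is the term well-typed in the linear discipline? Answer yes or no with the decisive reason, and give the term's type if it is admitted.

yes — single use per variable (u, z, y, v, w, x, u1, z1); term : (((T1 → T1 → T2) → T2) → T1 → T3) → ((T1 → T2) → T2) → T1 → T3
use counts: u: 1×, z (bound): 1×, y (bound): 1×, v (bound): 1×, w (bound): 1×, x (bound): 1×, u1 (bound): 1×, z1 (bound): 1×
order of uses: v, z, x, w, u1, u, y, z1
typing: ✓ — (((T1 → T1 → T2) → T2) → T1 → T3) → ((T1 → T2) → T2) → T1 → T3
summary: ordered ✗, linear ✓, affine ✓, relevant ✓, unrestricted ✓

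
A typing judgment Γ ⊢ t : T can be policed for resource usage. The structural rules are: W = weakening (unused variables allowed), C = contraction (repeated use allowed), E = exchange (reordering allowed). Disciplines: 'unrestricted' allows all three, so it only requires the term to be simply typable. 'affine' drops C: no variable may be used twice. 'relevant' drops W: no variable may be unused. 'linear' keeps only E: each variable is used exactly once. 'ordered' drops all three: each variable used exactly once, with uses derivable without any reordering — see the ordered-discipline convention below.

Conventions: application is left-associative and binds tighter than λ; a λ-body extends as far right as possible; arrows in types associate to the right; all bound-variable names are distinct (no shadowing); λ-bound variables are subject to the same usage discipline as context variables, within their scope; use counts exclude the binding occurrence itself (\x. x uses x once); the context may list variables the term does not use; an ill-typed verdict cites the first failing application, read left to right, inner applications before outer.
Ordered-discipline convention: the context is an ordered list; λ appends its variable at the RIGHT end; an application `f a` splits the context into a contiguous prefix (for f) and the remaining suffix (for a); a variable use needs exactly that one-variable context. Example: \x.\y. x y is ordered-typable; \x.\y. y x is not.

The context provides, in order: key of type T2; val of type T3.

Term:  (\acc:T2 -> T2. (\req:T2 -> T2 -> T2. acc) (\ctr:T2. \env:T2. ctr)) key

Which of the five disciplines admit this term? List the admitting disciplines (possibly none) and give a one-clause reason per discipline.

admitting disciplines: none
use counts: key ×1; val ×0; acc (bound) ×1; req (bound) ×0; ctr (bound) ×1; env (bound) ×0
left-to-right use order: acc, ctr, key
typing: ill-typed: a function awaiting T2 -> T2 gets T2
ordered: ✗, the type mismatch rejects it
linear: ✗, not simply typable
affine: ✗, fails simple typing
relevant: ✗, a type mismatch blocks all five
unrestricted: ✗, the type mismatch rejects it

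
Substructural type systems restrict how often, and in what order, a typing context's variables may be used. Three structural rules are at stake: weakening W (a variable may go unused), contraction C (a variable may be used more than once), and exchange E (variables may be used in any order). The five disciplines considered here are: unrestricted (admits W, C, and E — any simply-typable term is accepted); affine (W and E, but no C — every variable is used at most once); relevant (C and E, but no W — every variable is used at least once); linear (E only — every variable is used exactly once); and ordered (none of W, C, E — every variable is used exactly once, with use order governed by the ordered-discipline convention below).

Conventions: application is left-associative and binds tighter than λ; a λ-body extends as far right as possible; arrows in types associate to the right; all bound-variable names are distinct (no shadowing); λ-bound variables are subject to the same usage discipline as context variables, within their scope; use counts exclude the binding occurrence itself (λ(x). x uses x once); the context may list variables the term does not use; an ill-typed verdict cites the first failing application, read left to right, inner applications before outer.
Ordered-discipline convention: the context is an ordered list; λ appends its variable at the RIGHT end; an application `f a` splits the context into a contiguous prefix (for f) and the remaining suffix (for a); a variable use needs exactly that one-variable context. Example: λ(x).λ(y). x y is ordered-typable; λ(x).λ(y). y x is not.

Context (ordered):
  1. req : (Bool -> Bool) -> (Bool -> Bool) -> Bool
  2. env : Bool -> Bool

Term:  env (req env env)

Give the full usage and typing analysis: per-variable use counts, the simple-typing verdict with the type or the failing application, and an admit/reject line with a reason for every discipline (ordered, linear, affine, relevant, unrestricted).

usage: req ×1; env ×3
uses in reading order: env, req, env, env
typing: the term checks, with type Bool
ordered: ✗, repeated use of env ×3
linear: ✗, repeated use of env ×3
affine: ✗, repeated use of env ×3
relevant: ✓, at least one use each (req, env)
unrestricted: ✓, typability at Bool is all that's needed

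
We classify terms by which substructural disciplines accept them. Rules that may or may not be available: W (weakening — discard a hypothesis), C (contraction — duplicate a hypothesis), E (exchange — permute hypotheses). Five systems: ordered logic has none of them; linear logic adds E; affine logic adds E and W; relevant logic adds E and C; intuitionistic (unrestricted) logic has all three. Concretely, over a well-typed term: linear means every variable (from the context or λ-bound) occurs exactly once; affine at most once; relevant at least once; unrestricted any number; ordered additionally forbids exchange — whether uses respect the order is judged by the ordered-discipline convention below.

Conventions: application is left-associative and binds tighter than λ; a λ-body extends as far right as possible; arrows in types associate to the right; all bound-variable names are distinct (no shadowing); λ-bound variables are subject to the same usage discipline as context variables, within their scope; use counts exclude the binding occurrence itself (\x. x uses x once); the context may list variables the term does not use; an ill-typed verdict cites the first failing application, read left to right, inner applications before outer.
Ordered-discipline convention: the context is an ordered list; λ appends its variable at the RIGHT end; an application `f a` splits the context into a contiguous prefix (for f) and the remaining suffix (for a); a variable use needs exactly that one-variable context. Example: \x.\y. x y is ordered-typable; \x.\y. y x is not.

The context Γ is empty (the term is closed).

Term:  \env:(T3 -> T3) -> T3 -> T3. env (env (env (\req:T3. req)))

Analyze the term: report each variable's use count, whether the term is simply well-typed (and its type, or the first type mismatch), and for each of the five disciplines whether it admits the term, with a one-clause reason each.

variable uses: env [bound]: 3×; req [bound]: 1×
left-to-right use order: env, env, env, req
typing: ✓ — ((T3 -> T3) -> T3 -> T3) -> T3 -> T3
ordered: ✗, needs contraction — env ×3
linear: ✗, needs contraction — env ×3
affine: ✗, needs contraction — env ×3
relevant: ✓, at least one use each (env, req)
unrestricted: ✓, well-typed at ((T3 -> T3) -> T3 -> T3) -> T3 -> T3; no restrictions here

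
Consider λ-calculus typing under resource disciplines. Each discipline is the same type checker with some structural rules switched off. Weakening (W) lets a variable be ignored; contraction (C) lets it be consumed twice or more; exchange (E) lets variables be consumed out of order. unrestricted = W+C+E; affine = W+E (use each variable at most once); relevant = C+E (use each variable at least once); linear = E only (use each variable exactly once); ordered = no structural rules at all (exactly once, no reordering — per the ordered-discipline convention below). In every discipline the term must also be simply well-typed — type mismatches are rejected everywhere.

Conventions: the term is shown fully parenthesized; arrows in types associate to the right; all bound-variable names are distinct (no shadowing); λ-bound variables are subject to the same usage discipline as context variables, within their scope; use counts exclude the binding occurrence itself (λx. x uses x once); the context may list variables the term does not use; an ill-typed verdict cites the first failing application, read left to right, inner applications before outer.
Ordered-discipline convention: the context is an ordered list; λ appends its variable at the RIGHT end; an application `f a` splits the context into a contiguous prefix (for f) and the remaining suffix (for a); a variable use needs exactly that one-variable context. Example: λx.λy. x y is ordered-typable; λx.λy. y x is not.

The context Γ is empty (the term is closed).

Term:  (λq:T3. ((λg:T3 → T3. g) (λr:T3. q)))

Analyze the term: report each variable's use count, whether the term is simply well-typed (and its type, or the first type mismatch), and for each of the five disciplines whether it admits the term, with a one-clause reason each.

use counts: q [bound]: 1; g [bound]: 1; r [bound]: 0
uses in reading order: g, q
typing: well-typed — term : T3 → T3 → T3
ordered: ✗ — needs weakening: r unused
linear: ✗ — needs weakening: r unused
affine: ✓ — no duplicate uses among q, g, r
relevant: ✗ — needs weakening: r unused
unrestricted: ✓ — well-typed at T3 → T3 → T3; no restrictions here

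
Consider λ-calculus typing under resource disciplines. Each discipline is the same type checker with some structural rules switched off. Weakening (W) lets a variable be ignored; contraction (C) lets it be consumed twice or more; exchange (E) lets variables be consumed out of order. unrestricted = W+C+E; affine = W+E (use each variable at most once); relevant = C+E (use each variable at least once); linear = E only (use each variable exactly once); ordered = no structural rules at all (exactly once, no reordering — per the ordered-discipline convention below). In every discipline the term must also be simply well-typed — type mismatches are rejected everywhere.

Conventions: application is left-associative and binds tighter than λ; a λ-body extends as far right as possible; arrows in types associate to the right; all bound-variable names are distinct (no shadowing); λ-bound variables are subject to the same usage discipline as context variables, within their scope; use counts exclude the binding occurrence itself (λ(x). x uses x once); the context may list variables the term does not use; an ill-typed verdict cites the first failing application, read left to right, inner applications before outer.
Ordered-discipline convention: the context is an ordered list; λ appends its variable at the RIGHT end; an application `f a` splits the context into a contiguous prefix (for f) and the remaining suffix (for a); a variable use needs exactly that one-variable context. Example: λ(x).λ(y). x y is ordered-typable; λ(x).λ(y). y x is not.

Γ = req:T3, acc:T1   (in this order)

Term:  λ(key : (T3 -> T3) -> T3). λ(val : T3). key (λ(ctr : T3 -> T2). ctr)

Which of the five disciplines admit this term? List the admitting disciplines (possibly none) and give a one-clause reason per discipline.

admitted in: none
use counts: req: 0, acc: 0, key (bound): 1, val (bound): 0, ctr (bound): 1
use order (left to right): key, ctr
typing: ill-typed: argument of type (T3 -> T2) -> T3 -> T2 where T3 -> T3 is required
ordered: ✗, a type mismatch blocks all five
linear: ✗, the type mismatch rejects it
affine: ✗, not simply typable
relevant: ✗, fails simple typing
unrestricted: ✗, a type mismatch blocks all five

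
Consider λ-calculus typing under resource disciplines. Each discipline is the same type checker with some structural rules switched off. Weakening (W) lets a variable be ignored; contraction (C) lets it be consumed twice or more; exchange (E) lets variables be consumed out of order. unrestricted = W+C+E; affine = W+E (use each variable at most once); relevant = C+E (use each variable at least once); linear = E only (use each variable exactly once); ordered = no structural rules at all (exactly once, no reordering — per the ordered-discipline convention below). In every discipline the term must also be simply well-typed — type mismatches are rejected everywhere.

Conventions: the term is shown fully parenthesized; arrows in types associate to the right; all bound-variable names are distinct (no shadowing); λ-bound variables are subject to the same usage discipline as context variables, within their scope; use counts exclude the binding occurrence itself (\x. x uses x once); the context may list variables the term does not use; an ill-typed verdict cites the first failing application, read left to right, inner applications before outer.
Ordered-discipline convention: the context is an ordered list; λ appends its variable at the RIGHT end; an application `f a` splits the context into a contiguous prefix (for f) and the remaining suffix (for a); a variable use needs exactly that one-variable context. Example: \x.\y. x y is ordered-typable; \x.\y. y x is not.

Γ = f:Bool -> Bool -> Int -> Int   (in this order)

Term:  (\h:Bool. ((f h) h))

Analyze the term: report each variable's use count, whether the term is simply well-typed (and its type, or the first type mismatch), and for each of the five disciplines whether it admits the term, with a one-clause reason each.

use counts: f: 1×, h (λ-bound): 2×
uses in reading order: f, h, h
typing: well-typed at Bool -> Int -> Int
ordered: ✗ — h ×2 used more than once (contraction)
linear: ✗ — h ×2 used more than once (contraction)
affine: ✗ — h ×2 used more than once (contraction)
relevant: ✓ — none of f, h goes unused
unrestricted: ✓ — typability at Bool -> Int -> Int is all that's needed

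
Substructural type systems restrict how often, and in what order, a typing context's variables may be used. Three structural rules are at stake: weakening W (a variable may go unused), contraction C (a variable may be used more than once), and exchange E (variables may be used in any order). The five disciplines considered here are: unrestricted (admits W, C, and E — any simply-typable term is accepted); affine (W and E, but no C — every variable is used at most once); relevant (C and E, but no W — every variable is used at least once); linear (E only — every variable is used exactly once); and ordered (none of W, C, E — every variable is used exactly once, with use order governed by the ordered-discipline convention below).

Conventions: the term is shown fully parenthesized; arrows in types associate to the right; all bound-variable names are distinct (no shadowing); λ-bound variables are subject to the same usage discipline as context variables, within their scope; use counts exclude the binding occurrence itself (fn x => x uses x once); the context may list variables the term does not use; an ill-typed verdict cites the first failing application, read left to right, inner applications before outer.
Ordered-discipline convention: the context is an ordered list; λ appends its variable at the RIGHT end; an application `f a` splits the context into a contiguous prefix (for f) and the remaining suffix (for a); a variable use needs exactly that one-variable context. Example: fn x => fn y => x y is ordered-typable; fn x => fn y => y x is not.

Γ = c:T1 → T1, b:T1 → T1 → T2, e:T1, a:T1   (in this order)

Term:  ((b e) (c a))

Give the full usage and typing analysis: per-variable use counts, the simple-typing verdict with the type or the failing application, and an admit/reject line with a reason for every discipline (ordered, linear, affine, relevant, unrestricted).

use counts: c ×1; b ×1; e ×1; a ×1
order of uses: b, e, c, a
typing: ✓ — T2
ordered ✗ (no ordered split (uses run b, e, c, a))
linear ✓ (exactly-once usage across c, b, e, a)
affine ✓ (none of c, b, e, a used more than once)
relevant ✓ (none of c, b, e, a goes unused)
unrestricted ✓ (typability at T2 is all that's needed)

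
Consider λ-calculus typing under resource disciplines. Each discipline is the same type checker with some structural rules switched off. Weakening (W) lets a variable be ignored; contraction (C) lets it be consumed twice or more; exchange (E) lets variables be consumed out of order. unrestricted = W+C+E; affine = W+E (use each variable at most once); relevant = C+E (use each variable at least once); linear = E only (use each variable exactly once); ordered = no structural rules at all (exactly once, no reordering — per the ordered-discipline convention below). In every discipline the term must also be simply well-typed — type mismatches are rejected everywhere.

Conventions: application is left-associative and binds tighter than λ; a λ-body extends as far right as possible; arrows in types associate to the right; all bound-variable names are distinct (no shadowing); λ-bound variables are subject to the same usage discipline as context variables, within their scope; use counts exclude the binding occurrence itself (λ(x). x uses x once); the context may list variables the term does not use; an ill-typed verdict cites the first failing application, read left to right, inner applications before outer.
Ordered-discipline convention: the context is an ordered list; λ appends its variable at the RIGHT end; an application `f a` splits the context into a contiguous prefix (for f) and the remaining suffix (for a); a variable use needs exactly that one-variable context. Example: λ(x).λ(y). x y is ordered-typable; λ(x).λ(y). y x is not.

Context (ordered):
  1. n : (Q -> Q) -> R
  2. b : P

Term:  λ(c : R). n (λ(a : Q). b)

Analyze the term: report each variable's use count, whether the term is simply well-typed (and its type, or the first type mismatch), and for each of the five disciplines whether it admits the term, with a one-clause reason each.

counts: n: 1, b: 1, c (λ-bound): 0, a (λ-bound): 0
order of uses: n, b
typing: ill-typed: an application expects Q -> Q but receives Q -> P
ordered ✗ (the type mismatch rejects it)
linear ✗ (not simply typable)
affine ✗ (fails simple typing)
relevant ✗ (a type mismatch blocks all five)
unrestricted ✗ (the type mismatch rejects it)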